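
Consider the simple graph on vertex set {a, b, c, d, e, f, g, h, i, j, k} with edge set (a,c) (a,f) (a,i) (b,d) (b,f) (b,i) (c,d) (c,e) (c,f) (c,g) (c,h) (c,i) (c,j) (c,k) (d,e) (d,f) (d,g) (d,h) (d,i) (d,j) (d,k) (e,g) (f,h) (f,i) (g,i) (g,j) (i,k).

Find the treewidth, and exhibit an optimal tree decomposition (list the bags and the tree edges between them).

Each bag holds 4 vertices, so the decomposition has width 3, which upper-bounds the treewidth. Conversely, {c, d, g, j} is a clique of size 4, and the vertices of any clique must share a bag in every tree decomposition; so some bag has ≥ 4 vertices and tw(G) ≥ 3. The upper and lower bounds meet at 3, so that is the treewidth.

Treewidth 3.
One such decomposition:
Bags: B1 = {c, d, f, i}  B2 = {c, d, i, k}  B3 = {c, d, g, i}  B4 = {a, c, f, i}  B5 = {c, d, e, g}  B6 = {c, d, g, j}  B7 = {c, d, f, h}  B8 = {b, d, f, i}
Tree: B1–B2, B1–B3, B1–B4, B3–B5, B3–B6, B1–B7, B1–B8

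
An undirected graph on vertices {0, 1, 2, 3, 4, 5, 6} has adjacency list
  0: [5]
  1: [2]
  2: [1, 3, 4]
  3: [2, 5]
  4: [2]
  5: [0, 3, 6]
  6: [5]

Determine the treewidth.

1

A width-1 tree decomposition is:
Bags: B1 = {5, 6}  B2 = {3, 5}  B3 = {2, 3}  B4 = {2, 4}  B5 = {0, 5}  B6 = {1, 2}
Tree: B1–B2, B2–B3, B3–B4, B2–B5, B3–B6
Each bag holds 2 vertices, so the decomposition has width 1, which upper-bounds the treewidth. Any graph with an edge has treewidth ≥ 1, and G has the edge 6–5. Combining the bounds, tw(G) = 1.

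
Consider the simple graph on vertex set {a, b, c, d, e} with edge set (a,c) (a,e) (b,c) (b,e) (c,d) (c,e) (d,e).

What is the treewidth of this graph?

2

A width-2 tree decomposition is:
Bags: B1 = {c, d, e}  B2 = {b, c, e}  B3 = {a, c, e}
Tree: B1–B2, B1–B3
The largest bag has 3 vertices, giving width 2; this decomposition certifies tw(G) ≤ 2. On the other hand G contains the 3-clique {c, d, e}. A clique must lie in a single bag of any decomposition, so no decomposition can have width below 2. The upper and lower bounds meet at 2, so that is the treewidth.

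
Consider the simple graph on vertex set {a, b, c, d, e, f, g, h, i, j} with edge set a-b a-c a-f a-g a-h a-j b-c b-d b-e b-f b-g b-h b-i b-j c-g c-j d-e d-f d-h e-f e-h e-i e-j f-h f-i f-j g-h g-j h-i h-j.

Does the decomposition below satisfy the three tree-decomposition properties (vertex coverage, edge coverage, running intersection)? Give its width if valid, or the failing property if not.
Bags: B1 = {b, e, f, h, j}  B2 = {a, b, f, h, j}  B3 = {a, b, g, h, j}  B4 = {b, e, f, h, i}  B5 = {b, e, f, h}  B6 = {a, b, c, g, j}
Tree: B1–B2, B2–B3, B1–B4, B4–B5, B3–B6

A tree decomposition must satisfy three properties: every vertex lies in some bag; for every edge, both endpoints lie together in some bag; and for every vertex, the bags containing it form a connected subtree. Here vertex d appears in no bag, so the decomposition is invalid.

No — vertex d appears in no bag.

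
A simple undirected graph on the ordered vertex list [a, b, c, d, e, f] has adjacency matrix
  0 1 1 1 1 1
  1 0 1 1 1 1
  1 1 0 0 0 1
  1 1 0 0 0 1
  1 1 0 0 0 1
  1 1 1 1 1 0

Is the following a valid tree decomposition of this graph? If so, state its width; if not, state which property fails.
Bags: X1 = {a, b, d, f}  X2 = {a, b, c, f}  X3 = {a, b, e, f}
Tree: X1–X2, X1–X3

Every vertex of G appears in some bag (union = {a, b, c, d, e, f}); every edge is covered by a bag; and for each vertex v the set of bags containing v is connected in the bag tree. The decomposition is therefore valid. The largest bag has 4 vertices, so the width is 3.

Yes; width 3.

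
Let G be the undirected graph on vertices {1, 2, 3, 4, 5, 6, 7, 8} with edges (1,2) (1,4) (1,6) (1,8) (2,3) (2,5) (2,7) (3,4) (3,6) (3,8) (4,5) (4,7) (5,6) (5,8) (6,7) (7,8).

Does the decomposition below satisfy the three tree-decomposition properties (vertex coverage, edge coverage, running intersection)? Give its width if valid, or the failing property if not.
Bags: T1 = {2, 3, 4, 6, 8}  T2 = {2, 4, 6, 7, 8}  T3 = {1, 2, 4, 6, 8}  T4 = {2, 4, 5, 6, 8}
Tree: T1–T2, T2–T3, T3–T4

Yes; width 4.

Every vertex of G appears in some bag (union = {1, 2, 3, 4, 5, 6, 7, 8}); every edge is covered by a bag; and for each vertex v the set of bags containing v is connected in the bag tree. The decomposition is therefore valid. The largest bag has 5 vertices, so the width is 4.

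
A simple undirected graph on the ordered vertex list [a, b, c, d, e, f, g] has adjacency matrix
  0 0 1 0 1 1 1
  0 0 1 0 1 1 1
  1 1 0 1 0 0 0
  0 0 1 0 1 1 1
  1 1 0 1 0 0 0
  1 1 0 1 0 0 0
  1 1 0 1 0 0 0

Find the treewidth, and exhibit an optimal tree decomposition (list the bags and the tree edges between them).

Treewidth 3.
One optimal decomposition is:
Bags: B1 = {a, b, c, d}  B2 = {a, b, d, e}  B3 = {a, b, d, f}  B4 = {a, b, d, g}
Tree: B1–B2, B2–B3, B3–B4

The largest bag has 4 vertices, giving width 3; this decomposition certifies tw(G) ≤ 3. For the lower bound: the 4 vertex sets {c,d}, {b,e}, {a}, {f} are disjoint, each induces a connected subgraph, and every pair is joined by at least one edge of G. Contracting each set to a single vertex therefore yields K_{4} as a minor, and since treewidth is minor-monotone, tw(G) ≥ tw(K_{4}) = 3. Combining the bounds, tw(G) = 3.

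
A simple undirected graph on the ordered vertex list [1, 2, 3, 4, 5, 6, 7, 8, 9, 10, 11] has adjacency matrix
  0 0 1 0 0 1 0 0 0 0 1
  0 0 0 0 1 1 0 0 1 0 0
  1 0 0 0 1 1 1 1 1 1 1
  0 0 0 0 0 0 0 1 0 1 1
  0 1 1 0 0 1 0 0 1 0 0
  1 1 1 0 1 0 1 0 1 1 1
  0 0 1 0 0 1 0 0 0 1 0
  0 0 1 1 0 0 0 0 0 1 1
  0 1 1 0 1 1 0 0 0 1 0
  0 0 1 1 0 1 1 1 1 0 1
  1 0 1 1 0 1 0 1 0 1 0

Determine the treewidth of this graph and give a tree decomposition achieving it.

Treewidth 3.
One such decomposition:
Bags: B1 = {1, 3, 6, 11}  B2 = {3, 6, 10, 11}  B3 = {3, 8, 10, 11}  B4 = {3, 6, 9, 10}  B5 = {3, 6, 7, 10}  B6 = {3, 5, 6, 9}  B7 = {2, 5, 6, 9}  B8 = {4, 8, 10, 11}
Tree: B1–B2, B2–B3, B2–B4, B2–B5, B4–B6, B6–B7, B3–B8

Each bag holds 4 vertices, so the decomposition has width 3, which upper-bounds the treewidth. For the lower bound, the 4 vertices {2, 5, 6, 9} are pairwise adjacent, and any tree decomposition puts a clique entirely inside one bag — forcing width ≥ 3. Hence tw(G) = 3 exactly.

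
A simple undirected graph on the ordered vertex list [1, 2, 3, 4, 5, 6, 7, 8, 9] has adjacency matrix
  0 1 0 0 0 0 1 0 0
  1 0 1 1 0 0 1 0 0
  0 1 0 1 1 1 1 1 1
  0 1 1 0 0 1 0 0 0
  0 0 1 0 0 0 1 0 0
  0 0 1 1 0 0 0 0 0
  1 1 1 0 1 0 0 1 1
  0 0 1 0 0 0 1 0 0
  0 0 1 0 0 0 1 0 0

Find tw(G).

2

A width-2 tree decomposition is:
Bags: B1 = {2, 3, 7}  B2 = {1, 2, 7}  B3 = {3, 7, 9}  B4 = {3, 7, 8}  B5 = {2, 3, 4}  B6 = {3, 5, 7}  B7 = {3, 4, 6}
Tree: B1–B2, B1–B3, B1–B4, B1–B5, B3–B6, B5–B7
Each bag holds 3 vertices, so the decomposition has width 2, which upper-bounds the treewidth. On the other hand G contains the 3-clique {1, 2, 7}. A clique must lie in a single bag of any decomposition, so no decomposition can have width below 2. The upper and lower bounds meet at 2, so that is the treewidth.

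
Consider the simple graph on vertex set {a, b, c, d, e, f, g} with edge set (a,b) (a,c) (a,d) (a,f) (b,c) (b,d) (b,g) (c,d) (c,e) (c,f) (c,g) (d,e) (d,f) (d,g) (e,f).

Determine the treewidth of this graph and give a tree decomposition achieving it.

Treewidth 3.
One such decomposition:
Bags: B1 = {a, c, d, f}  B2 = {a, b, c, d}  B3 = {c, d, e, f}  B4 = {b, c, d, g}
Tree: B1–B2, B1–B3, B2–B4

The largest bag has 4 vertices, giving width 3; this decomposition certifies tw(G) ≤ 3. Conversely, {b, c, d, g} is a clique of size 4, and the vertices of any clique must share a bag in every tree decomposition; so some bag has ≥ 4 vertices and tw(G) ≥ 3. Hence tw(G) = 3 exactly.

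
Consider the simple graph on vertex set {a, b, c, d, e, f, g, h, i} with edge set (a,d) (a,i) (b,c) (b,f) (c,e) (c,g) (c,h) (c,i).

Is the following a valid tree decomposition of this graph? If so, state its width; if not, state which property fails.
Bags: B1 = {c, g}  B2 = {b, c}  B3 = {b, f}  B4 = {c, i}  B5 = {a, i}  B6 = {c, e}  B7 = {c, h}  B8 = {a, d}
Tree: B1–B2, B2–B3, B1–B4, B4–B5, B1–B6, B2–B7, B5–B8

Every vertex of G appears in some bag (union = {a, b, c, d, e, f, g, h, i}); every edge is covered by a bag; and for each vertex v the set of bags containing v is connected in the bag tree. The decomposition is therefore valid. The largest bag has 2 vertices, so the width is 1.

Yes; width 1.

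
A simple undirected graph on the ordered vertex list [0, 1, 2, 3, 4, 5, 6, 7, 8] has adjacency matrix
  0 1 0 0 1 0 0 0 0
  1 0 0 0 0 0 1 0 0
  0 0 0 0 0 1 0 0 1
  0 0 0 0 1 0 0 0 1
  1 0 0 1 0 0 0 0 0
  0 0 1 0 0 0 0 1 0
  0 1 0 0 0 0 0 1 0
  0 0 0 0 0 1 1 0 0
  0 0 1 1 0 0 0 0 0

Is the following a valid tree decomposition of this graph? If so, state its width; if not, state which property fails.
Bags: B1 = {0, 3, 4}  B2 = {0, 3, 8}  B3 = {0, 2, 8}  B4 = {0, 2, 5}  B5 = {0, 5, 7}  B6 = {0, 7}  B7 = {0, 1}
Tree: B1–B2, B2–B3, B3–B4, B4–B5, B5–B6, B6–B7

A tree decomposition must satisfy three properties: every vertex lies in some bag; for every edge, both endpoints lie together in some bag; and for every vertex, the bags containing it form a connected subtree. Here vertex 6 appears in no bag, so the decomposition is invalid.

No — vertex 6 appears in no bag.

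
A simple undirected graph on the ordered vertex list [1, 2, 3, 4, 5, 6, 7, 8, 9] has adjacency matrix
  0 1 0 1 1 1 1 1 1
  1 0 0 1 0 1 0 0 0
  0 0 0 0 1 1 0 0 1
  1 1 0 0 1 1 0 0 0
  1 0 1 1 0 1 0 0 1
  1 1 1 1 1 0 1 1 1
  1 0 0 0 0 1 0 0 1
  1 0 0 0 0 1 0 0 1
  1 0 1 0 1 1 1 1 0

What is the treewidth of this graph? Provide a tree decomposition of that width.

Treewidth 3.
One optimal decomposition is:
Bags: B1 = {3, 5, 6, 9}  B2 = {1, 5, 6, 9}  B3 = {1, 6, 7, 9}  B4 = {1, 6, 8, 9}  B5 = {1, 4, 5, 6}  B6 = {1, 2, 4, 6}
Tree: B1–B2, B2–B3, B2–B4, B2–B5, B5–B6

Every bag has size at most 4, so the width is 4 − 1 = 3 and tw(G) ≤ 3. For the lower bound, the 4 vertices {1, 6, 8, 9} are pairwise adjacent, and any tree decomposition puts a clique entirely inside one bag — forcing width ≥ 3. Therefore the treewidth is 3.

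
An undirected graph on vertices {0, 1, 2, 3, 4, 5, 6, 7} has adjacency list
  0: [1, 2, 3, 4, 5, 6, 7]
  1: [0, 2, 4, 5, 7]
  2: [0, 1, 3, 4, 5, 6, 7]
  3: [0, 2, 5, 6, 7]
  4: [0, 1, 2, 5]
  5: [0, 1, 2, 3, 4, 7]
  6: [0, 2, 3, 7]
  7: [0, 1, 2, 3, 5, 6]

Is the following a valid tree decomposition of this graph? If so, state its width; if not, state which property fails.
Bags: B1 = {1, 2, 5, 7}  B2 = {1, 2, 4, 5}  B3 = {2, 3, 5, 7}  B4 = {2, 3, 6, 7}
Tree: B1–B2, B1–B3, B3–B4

No — vertex 0 appears in no bag.

A tree decomposition must satisfy three properties: every vertex lies in some bag; for every edge, both endpoints lie together in some bag; and for every vertex, the bags containing it form a connected subtree. Here vertex 0 appears in no bag, so the decomposition is invalid.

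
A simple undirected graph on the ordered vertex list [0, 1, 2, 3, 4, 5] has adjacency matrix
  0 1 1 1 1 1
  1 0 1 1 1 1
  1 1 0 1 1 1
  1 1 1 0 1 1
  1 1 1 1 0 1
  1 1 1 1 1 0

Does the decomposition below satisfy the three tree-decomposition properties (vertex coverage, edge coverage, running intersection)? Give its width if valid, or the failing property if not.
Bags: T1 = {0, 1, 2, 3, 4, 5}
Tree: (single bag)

Yes; width 5.

Every vertex of G appears in some bag (union = {0, 1, 2, 3, 4, 5}); every edge is covered by a bag; and for each vertex v the set of bags containing v is connected in the bag tree. The decomposition is therefore valid. The largest bag has 6 vertices, so the width is 5.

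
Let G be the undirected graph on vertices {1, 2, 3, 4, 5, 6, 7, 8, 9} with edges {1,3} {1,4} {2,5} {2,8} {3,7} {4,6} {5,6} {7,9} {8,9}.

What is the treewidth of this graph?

2

A width-2 tree decomposition is:
Bags: B1 = {1, 3, 4}  B2 = {3, 4, 6}  B3 = {3, 5, 6}  B4 = {2, 3, 5}  B5 = {2, 3, 8}  B6 = {3, 8, 9}  B7 = {3, 7, 9}
Tree: B1–B2, B2–B3, B3–B4, B4–B5, B5–B6, B6–B7
Every bag has size at most 3, so the width is 3 − 1 = 2 and tw(G) ≤ 2. The edges 3–1–4–6–5–2–8–9–7–3 form a cycle, so G is not a tree and its treewidth is at least 2. Combining the bounds, tw(G) = 2.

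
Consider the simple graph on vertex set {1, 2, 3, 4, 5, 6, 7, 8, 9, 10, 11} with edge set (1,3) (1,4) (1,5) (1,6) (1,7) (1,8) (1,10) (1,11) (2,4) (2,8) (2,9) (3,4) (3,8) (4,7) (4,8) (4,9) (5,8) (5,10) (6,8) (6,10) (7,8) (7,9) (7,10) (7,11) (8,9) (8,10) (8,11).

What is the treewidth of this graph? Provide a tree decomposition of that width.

Treewidth 3.
One optimal decomposition is:
Bags: B1 = {1, 3, 4, 8}  B2 = {1, 4, 7, 8}  B3 = {4, 7, 8, 9}  B4 = {1, 7, 8, 10}  B5 = {1, 6, 8, 10}  B6 = {1, 5, 8, 10}  B7 = {1, 7, 8, 11}  B8 = {2, 4, 8, 9}
Tree: B1–B2, B2–B3, B2–B4, B4–B5, B5–B6, B4–B7, B3–B8

The largest bag has 4 vertices, giving width 3; this decomposition certifies tw(G) ≤ 3. Conversely, {1, 3, 4, 8} is a clique of size 4, and the vertices of any clique must share a bag in every tree decomposition; so some bag has ≥ 4 vertices and tw(G) ≥ 3. The upper and lower bounds meet at 3, so that is the treewidth.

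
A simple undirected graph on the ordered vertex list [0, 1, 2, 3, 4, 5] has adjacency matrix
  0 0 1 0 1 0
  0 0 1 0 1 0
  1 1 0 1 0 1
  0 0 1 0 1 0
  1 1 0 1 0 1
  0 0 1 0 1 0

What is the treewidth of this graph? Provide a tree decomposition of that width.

Treewidth 2.
One optimal decomposition is:
Bags: B1 = {2, 3, 4}  B2 = {2, 4, 5}  B3 = {0, 2, 4}  B4 = {1, 2, 4}
Tree: B1–B2, B2–B3, B3–B4

Every bag has size at most 3, so the width is 3 − 1 = 2 and tw(G) ≤ 2. For the lower bound, G contains the cycle 3–4–5–2–3, so G is not a forest; only forests have treewidth ≤ 1, hence tw(G) ≥ 2. Therefore the treewidth is 2.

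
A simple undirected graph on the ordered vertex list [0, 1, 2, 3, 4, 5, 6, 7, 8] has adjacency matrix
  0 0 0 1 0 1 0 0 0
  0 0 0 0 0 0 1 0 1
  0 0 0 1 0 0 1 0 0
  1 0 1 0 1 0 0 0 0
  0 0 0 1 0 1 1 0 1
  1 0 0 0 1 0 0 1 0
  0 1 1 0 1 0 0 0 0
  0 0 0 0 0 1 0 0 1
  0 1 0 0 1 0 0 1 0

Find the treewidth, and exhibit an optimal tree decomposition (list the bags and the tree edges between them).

Every bag has size at most 4, so the width is 4 − 1 = 3 and tw(G) ≤ 3. For the lower bound: the 4 vertex sets {0,5,7}, {3}, {4}, {1,2,6,8} are disjoint, each induces a connected subgraph, and every pair is joined by at least one edge of G. Contracting each set to a single vertex therefore yields K_{4} as a minor, and since treewidth is minor-monotone, tw(G) ≥ tw(K_{4}) = 3. The upper and lower bounds meet at 3, so that is the treewidth.

Treewidth 3.
One optimal decomposition is:
Bags: B1 = {0, 3, 5, 7}  B2 = {3, 4, 5, 7}  B3 = {3, 4, 7, 8}  B4 = {2, 3, 4, 8}  B5 = {2, 4, 6, 8}  B6 = {1, 2, 6, 8}
Tree: B1–B2, B2–B3, B3–B4, B4–B5, B5–B6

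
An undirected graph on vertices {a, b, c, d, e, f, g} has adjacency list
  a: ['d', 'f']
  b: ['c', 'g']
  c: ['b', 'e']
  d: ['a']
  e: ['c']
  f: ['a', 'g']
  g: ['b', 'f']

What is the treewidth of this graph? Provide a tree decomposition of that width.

Treewidth 1.
One such decomposition:
Bags: B1 = {f, g}  B2 = {a, f}  B3 = {b, g}  B4 = {a, d}  B5 = {b, c}  B6 = {c, e}
Tree: B1–B2, B1–B3, B2–B4, B3–B5, B5–B6

Every bag has size at most 2, so the width is 2 − 1 = 1 and tw(G) ≤ 1. G has an edge, so its treewidth is at least 1. The upper and lower bounds meet at 1, so that is the treewidth.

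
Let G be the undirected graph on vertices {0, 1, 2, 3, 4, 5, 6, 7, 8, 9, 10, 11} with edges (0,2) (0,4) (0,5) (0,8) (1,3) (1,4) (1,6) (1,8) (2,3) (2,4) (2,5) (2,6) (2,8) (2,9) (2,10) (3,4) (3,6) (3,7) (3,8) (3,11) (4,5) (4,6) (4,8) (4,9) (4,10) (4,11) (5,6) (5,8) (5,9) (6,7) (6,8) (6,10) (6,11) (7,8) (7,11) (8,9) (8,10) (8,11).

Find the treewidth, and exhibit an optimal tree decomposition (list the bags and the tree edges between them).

Treewidth 4.
One such decomposition:
Bags: B1 = {2, 3, 4, 6, 8}  B2 = {2, 4, 6, 8, 10}  B3 = {2, 4, 5, 6, 8}  B4 = {2, 4, 5, 8, 9}  B5 = {3, 4, 6, 8, 11}  B6 = {3, 6, 7, 8, 11}  B7 = {1, 3, 4, 6, 8}  B8 = {0, 2, 4, 5, 8}
Tree: B1–B2, B1–B3, B3–B4, B1–B5, B5–B6, B1–B7, B4–B8

Every bag has size at most 5, so the width is 5 − 1 = 4 and tw(G) ≤ 4. On the other hand G contains the 5-clique {1, 3, 4, 6, 8}. A clique must lie in a single bag of any decomposition, so no decomposition can have width below 4. Combining the bounds, tw(G) = 4.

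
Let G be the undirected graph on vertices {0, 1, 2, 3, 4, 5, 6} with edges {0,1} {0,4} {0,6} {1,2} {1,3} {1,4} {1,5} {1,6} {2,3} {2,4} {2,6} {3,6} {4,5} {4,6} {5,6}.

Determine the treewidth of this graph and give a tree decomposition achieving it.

Each bag holds 4 vertices, so the decomposition has width 3, which upper-bounds the treewidth. For the lower bound, the 4 vertices {1, 2, 3, 6} are pairwise adjacent, and any tree decomposition puts a clique entirely inside one bag — forcing width ≥ 3. Therefore the treewidth is 3.

Treewidth 3.
Bags: B1 = {1, 4, 5, 6}  B2 = {1, 2, 4, 6}  B3 = {0, 1, 4, 6}  B4 = {1, 2, 3, 6}
Tree: B1–B2, B2–B3, B2–B4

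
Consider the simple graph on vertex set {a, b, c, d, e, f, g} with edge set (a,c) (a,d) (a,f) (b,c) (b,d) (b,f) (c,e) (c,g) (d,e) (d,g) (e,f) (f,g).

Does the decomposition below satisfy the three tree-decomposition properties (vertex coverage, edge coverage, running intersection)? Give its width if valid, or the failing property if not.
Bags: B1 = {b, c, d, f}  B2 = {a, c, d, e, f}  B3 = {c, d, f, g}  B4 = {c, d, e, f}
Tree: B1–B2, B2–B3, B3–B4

No — bags containing vertex e are not connected in the tree.

A tree decomposition must satisfy three properties: every vertex lies in some bag; for every edge, both endpoints lie together in some bag; and for every vertex, the bags containing it form a connected subtree. Here bags containing vertex e are not connected in the tree, so the decomposition is invalid.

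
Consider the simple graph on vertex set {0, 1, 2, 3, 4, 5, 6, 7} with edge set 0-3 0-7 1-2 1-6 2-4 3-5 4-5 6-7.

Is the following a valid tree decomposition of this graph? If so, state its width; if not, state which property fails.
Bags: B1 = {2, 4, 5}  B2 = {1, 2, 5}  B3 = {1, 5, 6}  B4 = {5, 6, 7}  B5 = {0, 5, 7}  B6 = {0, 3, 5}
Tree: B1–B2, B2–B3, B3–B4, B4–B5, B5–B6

Yes; width 2.

Every vertex of G appears in some bag (union = {0, 1, 2, 3, 4, 5, 6, 7}); every edge is covered by a bag; and for each vertex v the set of bags containing v is connected in the bag tree. The decomposition is therefore valid. The largest bag has 3 vertices, so the width is 2.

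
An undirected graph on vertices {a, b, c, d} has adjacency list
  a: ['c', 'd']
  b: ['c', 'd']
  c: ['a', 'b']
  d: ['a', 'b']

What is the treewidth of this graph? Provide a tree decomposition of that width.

Treewidth 2.
Bags: B1 = {a, b, c}  B2 = {a, b, d}
Tree: B1–B2

Each bag holds 3 vertices, so the decomposition has width 2, which upper-bounds the treewidth. The edges a–c–b–d–a form a cycle, so G is not a tree and its treewidth is at least 2. Hence tw(G) = 2 exactly.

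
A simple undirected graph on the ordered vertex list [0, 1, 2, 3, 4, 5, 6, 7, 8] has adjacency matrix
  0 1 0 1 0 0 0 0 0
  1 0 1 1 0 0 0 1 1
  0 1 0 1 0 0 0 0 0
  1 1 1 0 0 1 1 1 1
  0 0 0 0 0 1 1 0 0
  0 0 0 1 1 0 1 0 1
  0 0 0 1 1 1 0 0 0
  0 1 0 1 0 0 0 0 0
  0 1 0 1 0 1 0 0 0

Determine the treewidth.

A width-2 tree decomposition is:
Bags: B1 = {3, 5, 8}  B2 = {1, 3, 8}  B3 = {3, 5, 6}  B4 = {1, 3, 7}  B5 = {4, 5, 6}  B6 = {0, 1, 3}  B7 = {1, 2, 3}
Tree: B1–B2, B1–B3, B2–B4, B3–B5, B2–B6, B4–B7
Every bag has size at most 3, so the width is 3 − 1 = 2 and tw(G) ≤ 2. For the lower bound, the 3 vertices {0, 1, 3} are pairwise adjacent, and any tree decomposition puts a clique entirely inside one bag — forcing width ≥ 2. The upper and lower bounds meet at 2, so that is the treewidth.

2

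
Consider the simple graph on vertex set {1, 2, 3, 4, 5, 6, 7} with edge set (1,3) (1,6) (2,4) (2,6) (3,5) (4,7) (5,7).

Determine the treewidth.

A width-2 tree decomposition is:
Bags: B1 = {3, 5, 7}  B2 = {3, 4, 7}  B3 = {2, 3, 4}  B4 = {2, 3, 6}  B5 = {1, 3, 6}
Tree: B1–B2, B2–B3, B3–B4, B4–B5
Each bag holds 3 vertices, so the decomposition has width 2, which upper-bounds the treewidth. For the lower bound, G contains the cycle 3–5–7–4–2–6–1–3, so G is not a forest; only forests have treewidth ≤ 1, hence tw(G) ≥ 2. Hence tw(G) = 2 exactly.

2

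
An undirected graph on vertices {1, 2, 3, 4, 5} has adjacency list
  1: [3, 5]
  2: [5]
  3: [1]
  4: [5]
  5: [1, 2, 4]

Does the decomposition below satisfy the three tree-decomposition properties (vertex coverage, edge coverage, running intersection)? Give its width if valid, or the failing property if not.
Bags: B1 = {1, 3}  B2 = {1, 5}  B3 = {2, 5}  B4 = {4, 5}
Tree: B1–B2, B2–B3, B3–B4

Checking the three conditions: (i) the bags cover all of {1, 2, 3, 4, 5}; (ii) for each edge, some bag contains both endpoints; (iii) the bags containing any fixed vertex form a subtree. All hold, so the decomposition is valid with width 2 − 1 = 1.

Yes; width 1.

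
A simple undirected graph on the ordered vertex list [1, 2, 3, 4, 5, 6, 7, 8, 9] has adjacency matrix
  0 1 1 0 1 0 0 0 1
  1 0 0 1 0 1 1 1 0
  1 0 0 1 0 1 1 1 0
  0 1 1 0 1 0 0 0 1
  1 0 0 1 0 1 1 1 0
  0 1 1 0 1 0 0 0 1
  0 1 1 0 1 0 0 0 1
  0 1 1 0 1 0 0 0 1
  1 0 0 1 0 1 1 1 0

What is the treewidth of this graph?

4

A width-4 tree decomposition is:
Bags: B1 = {1, 2, 3, 5, 9}  B2 = {2, 3, 4, 5, 9}  B3 = {2, 3, 5, 6, 9}  B4 = {2, 3, 5, 7, 9}  B5 = {2, 3, 5, 8, 9}
Tree: B1–B2, B2–B3, B3–B4, B4–B5
Every bag has size at most 5, so the width is 5 − 1 = 4 and tw(G) ≤ 4. For the lower bound: the 5 vertex sets {1,5}, {3,4}, {2,6}, {9}, {7} are disjoint, each induces a connected subgraph, and every pair is joined by at least one edge of G. Contracting each set to a single vertex therefore yields K_{5} as a minor, and since treewidth is minor-monotone, tw(G) ≥ tw(K_{5}) = 4. Hence tw(G) = 4 exactly.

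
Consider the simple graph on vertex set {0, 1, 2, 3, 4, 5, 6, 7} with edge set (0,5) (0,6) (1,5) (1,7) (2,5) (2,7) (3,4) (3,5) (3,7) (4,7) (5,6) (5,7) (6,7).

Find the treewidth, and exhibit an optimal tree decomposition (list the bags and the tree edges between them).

Treewidth 2.
Bags: B1 = {5, 6, 7}  B2 = {2, 5, 7}  B3 = {0, 5, 6}  B4 = {3, 5, 7}  B5 = {3, 4, 7}  B6 = {1, 5, 7}
Tree: B1–B2, B1–B3, B2–B4, B4–B5, B4–B6

The largest bag has 3 vertices, giving width 2; this decomposition certifies tw(G) ≤ 2. On the other hand G contains the 3-clique {3, 4, 7}. A clique must lie in a single bag of any decomposition, so no decomposition can have width below 2. Therefore the treewidth is 2.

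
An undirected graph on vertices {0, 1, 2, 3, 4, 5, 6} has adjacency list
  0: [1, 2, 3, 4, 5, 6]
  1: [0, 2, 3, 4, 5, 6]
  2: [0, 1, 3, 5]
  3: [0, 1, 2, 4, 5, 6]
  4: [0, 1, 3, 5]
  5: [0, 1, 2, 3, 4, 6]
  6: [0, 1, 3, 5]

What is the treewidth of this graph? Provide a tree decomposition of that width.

Treewidth 4.
One optimal decomposition is:
Bags: B1 = {0, 1, 3, 5, 6}  B2 = {0, 1, 3, 4, 5}  B3 = {0, 1, 2, 3, 5}
Tree: B1–B2, B1–B3

The largest bag has 5 vertices, giving width 4; this decomposition certifies tw(G) ≤ 4. On the other hand G contains the 5-clique {0, 1, 2, 3, 5}. A clique must lie in a single bag of any decomposition, so no decomposition can have width below 4. Combining the bounds, tw(G) = 4.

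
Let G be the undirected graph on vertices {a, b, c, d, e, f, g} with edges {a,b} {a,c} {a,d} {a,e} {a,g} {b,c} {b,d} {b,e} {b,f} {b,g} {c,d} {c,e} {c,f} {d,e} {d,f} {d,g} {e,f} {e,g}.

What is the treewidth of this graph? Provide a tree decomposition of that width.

Treewidth 4.
One optimal decomposition is:
Bags: B1 = {a, b, c, d, e}  B2 = {a, b, d, e, g}  B3 = {b, c, d, e, f}
Tree: B1–B2, B1–B3

Each bag holds 5 vertices, so the decomposition has width 4, which upper-bounds the treewidth. For the lower bound, the 5 vertices {a, b, d, e, g} are pairwise adjacent, and any tree decomposition puts a clique entirely inside one bag — forcing width ≥ 4. Combining the bounds, tw(G) = 4.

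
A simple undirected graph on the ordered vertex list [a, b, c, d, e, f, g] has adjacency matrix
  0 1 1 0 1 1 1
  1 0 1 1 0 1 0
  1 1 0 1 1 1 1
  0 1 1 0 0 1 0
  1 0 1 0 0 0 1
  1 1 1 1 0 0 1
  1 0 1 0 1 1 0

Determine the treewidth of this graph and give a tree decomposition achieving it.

The largest bag has 4 vertices, giving width 3; this decomposition certifies tw(G) ≤ 3. Conversely, {a, c, e, g} is a clique of size 4, and the vertices of any clique must share a bag in every tree decomposition; so some bag has ≥ 4 vertices and tw(G) ≥ 3. Therefore the treewidth is 3.

Treewidth 3.
One optimal decomposition is:
Bags: B1 = {a, b, c, f}  B2 = {a, c, f, g}  B3 = {a, c, e, g}  B4 = {b, c, d, f}
Tree: B1–B2, B2–B3, B1–B4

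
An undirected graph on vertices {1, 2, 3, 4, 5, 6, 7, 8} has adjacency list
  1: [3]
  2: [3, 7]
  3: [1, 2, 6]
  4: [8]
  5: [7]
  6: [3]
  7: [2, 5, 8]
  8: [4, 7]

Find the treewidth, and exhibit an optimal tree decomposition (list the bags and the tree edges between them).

Every bag has size at most 2, so the width is 2 − 1 = 1 and tw(G) ≤ 1. Any graph with an edge has treewidth ≥ 1, and G has the edge 8–7. The upper and lower bounds meet at 1, so that is the treewidth.

Treewidth 1.
Bags: B1 = {7, 8}  B2 = {2, 7}  B3 = {2, 3}  B4 = {5, 7}  B5 = {4, 8}  B6 = {1, 3}  B7 = {3, 6}
Tree: B1–B2, B2–B3, B2–B4, B1–B5, B3–B6, B6–B7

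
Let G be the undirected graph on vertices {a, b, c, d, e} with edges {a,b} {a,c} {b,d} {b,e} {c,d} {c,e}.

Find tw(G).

A width-2 tree decomposition is:
Bags: B1 = {b, c, d}  B2 = {a, b, c}  B3 = {b, c, e}
Tree: B1–B2, B2–B3
Every bag has size at most 3, so the width is 3 − 1 = 2 and tw(G) ≤ 2. Since d–c–a–b–d is a cycle in G, G is not acyclic. Forests are exactly the graphs of treewidth ≤ 1, so tw(G) ≥ 2. Hence tw(G) = 2 exactly.

2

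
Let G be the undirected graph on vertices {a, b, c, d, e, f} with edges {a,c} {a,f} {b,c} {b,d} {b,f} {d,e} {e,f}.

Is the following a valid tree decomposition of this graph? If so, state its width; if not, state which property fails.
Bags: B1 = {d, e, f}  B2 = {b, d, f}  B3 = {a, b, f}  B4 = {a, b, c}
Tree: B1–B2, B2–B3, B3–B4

Checking the three conditions: (i) the bags cover all of {a, b, c, d, e, f}; (ii) for each edge, some bag contains both endpoints; (iii) the bags containing any fixed vertex form a subtree. All hold, so the decomposition is valid with width 3 − 1 = 2.

Yes; width 2.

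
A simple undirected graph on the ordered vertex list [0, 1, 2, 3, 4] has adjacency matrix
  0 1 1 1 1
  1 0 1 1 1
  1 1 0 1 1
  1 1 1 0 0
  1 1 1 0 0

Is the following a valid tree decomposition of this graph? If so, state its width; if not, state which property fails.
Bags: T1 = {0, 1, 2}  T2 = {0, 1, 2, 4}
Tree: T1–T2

No — vertex 3 appears in no bag.

A tree decomposition must satisfy three properties: every vertex lies in some bag; for every edge, both endpoints lie together in some bag; and for every vertex, the bags containing it form a connected subtree. Here vertex 3 appears in no bag, so the decomposition is invalid.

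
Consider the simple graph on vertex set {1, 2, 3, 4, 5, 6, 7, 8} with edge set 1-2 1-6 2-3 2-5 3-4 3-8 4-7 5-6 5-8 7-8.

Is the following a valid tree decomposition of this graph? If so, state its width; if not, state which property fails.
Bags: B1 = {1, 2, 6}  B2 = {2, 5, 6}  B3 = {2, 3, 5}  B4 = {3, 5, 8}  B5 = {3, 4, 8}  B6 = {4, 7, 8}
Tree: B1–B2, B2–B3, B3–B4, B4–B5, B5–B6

Vertex coverage: the bags together contain {1, 2, 3, 4, 5, 6, 7, 8}, the full vertex set. Edge coverage: each edge of G has both endpoints in at least one bag. Running intersection: for every vertex, the bags containing it form a connected subtree. All three properties hold, so this is a valid tree decomposition of width max|bag| − 1 = 2, and hence tw(G) ≤ 2.

Yes; width 2.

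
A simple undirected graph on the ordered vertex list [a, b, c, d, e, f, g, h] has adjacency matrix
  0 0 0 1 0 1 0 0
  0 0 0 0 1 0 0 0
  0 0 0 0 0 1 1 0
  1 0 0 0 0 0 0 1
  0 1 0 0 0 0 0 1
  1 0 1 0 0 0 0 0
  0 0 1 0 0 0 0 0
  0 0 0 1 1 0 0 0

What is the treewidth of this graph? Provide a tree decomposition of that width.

Treewidth 1.
Bags: B1 = {c, g}  B2 = {c, f}  B3 = {a, f}  B4 = {a, d}  B5 = {d, h}  B6 = {e, h}  B7 = {b, e}
Tree: B1–B2, B2–B3, B3–B4, B4–B5, B5–B6, B6–B7

Every bag has size at most 2, so the width is 2 − 1 = 1 and tw(G) ≤ 1. Any graph with an edge has treewidth ≥ 1, and G has the edge g–c. Hence tw(G) = 1 exactly.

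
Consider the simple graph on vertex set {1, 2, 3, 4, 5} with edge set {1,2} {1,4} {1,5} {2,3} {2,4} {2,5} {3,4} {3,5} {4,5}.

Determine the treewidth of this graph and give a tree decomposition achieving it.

Treewidth 3.
One optimal decomposition is:
Bags: B1 = {2, 3, 4, 5}  B2 = {1, 2, 4, 5}
Tree: B1–B2

Every bag has size at most 4, so the width is 4 − 1 = 3 and tw(G) ≤ 3. On the other hand G contains the 4-clique {1, 2, 4, 5}. A clique must lie in a single bag of any decomposition, so no decomposition can have width below 3. The upper and lower bounds meet at 3, so that is the treewidth.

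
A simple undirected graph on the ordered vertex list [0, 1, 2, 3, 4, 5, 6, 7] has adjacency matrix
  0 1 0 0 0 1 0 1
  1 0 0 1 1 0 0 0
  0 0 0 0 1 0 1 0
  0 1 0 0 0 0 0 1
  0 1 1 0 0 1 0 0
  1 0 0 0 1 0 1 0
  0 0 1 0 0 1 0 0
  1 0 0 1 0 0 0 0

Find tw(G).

2

A width-2 tree decomposition is:
Bags: B1 = {2, 4, 6}  B2 = {4, 5, 6}  B3 = {1, 4, 5}  B4 = {0, 1, 5}  B5 = {0, 1, 3}  B6 = {0, 3, 7}
Tree: B1–B2, B2–B3, B3–B4, B4–B5, B5–B6
Every bag has size at most 3, so the width is 3 − 1 = 2 and tw(G) ≤ 2. The edges 2–6–5–4–2 form a cycle, so G is not a tree and its treewidth is at least 2. Therefore the treewidth is 2.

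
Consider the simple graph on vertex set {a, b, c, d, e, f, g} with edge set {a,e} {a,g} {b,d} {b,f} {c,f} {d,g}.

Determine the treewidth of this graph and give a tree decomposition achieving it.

Treewidth 1.
One such decomposition:
Bags: B1 = {a, e}  B2 = {a, g}  B3 = {d, g}  B4 = {b, d}  B5 = {b, f}  B6 = {c, f}
Tree: B1–B2, B2–B3, B3–B4, B4–B5, B5–B6

Each bag holds 2 vertices, so the decomposition has width 1, which upper-bounds the treewidth. Any graph with an edge has treewidth ≥ 1, and G has the edge e–a. Therefore the treewidth is 1.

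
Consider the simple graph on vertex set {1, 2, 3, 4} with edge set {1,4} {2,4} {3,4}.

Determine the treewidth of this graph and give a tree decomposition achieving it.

Each bag holds 2 vertices, so the decomposition has width 1, which upper-bounds the treewidth. G has an edge, so its treewidth is at least 1. Therefore the treewidth is 1.

Treewidth 1.
One optimal decomposition is:
Bags: B1 = {2, 4}  B2 = {3, 4}  B3 = {1, 4}
Tree: B1–B2, B2–B3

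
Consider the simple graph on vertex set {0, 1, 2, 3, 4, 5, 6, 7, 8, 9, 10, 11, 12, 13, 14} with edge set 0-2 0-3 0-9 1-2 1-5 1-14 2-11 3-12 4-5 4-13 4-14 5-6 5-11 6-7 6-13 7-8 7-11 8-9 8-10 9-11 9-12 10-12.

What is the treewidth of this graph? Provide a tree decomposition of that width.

Treewidth 3.
One such decomposition:
Bags: B1 = {3, 8, 10, 12}  B2 = {3, 8, 9, 12}  B3 = {0, 3, 8, 9}  B4 = {0, 7, 8, 9}  B5 = {0, 7, 9, 11}  B6 = {0, 2, 7, 11}  B7 = {2, 6, 7, 11}  B8 = {2, 5, 6, 11}  B9 = {1, 2, 5, 6}  B10 = {1, 5, 6, 13}  B11 = {1, 4, 5, 13}  B12 = {1, 4, 13, 14}
Tree: B1–B2, B2–B3, B3–B4, B4–B5, B5–B6, B6–B7, B7–B8, B8–B9, B9–B10, B10–B11, B11–B12

The largest bag has 4 vertices, giving width 3; this decomposition certifies tw(G) ≤ 3. For the lower bound: the 4 vertex sets {3,10,12}, {8}, {9}, {0,2,7,11} are disjoint, each induces a connected subgraph, and every pair is joined by at least one edge of G. Contracting each set to a single vertex therefore yields K_{4} as a minor, and since treewidth is minor-monotone, tw(G) ≥ tw(K_{4}) = 3. Therefore the treewidth is 3.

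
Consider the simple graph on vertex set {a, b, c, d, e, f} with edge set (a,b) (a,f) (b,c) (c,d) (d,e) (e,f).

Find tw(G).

2

A width-2 tree decomposition is:
Bags: B1 = {c, d, e}  B2 = {c, e, f}  B3 = {a, c, f}  B4 = {a, b, c}
Tree: B1–B2, B2–B3, B3–B4
Each bag holds 3 vertices, so the decomposition has width 2, which upper-bounds the treewidth. Since c–d–e–f–a–b–c is a cycle in G, G is not acyclic. Forests are exactly the graphs of treewidth ≤ 1, so tw(G) ≥ 2. The upper and lower bounds meet at 2, so that is the treewidth.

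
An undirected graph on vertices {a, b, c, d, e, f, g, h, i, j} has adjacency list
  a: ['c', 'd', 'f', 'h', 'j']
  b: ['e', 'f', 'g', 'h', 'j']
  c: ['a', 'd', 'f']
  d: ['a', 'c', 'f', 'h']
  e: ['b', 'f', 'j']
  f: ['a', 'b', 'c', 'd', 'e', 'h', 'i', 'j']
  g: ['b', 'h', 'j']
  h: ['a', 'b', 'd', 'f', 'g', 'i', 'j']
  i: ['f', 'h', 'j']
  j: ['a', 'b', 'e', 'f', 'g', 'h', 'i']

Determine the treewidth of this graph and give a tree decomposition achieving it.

Treewidth 3.
One optimal decomposition is:
Bags: B1 = {f, h, i, j}  B2 = {a, f, h, j}  B3 = {a, d, f, h}  B4 = {b, f, h, j}  B5 = {b, e, f, j}  B6 = {b, g, h, j}  B7 = {a, c, d, f}
Tree: B1–B2, B2–B3, B1–B4, B4–B5, B4–B6, B3–B7

Each bag holds 4 vertices, so the decomposition has width 3, which upper-bounds the treewidth. On the other hand G contains the 4-clique {b, g, h, j}. A clique must lie in a single bag of any decomposition, so no decomposition can have width below 3. The upper and lower bounds meet at 3, so that is the treewidth.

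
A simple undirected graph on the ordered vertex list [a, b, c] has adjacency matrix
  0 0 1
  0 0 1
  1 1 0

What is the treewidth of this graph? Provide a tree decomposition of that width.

The largest bag has 2 vertices, giving width 1; this decomposition certifies tw(G) ≤ 1. Since G has at least one edge (e.g. c–a), it is not an edgeless graph, so tw(G) ≥ 1. Therefore the treewidth is 1.

Treewidth 1.
One such decomposition:
Bags: B1 = {a, c}  B2 = {b, c}
Tree: B1–B2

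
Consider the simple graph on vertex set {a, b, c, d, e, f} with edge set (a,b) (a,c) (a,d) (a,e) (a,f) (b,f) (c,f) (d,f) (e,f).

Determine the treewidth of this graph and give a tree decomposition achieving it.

Every bag has size at most 3, so the width is 3 − 1 = 2 and tw(G) ≤ 2. For the lower bound, the 3 vertices {a, d, f} are pairwise adjacent, and any tree decomposition puts a clique entirely inside one bag — forcing width ≥ 2. The upper and lower bounds meet at 2, so that is the treewidth.

Treewidth 2.
One such decomposition:
Bags: B1 = {a, c, f}  B2 = {a, d, f}  B3 = {a, e, f}  B4 = {a, b, f}
Tree: B1–B2, B1–B3, B2–B4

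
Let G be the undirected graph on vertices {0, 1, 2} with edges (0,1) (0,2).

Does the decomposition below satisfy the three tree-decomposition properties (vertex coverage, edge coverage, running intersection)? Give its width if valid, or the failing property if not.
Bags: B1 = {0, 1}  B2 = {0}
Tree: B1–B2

A tree decomposition must satisfy three properties: every vertex lies in some bag; for every edge, both endpoints lie together in some bag; and for every vertex, the bags containing it form a connected subtree. Here vertex 2 appears in no bag, so the decomposition is invalid.

No — vertex 2 appears in no bag.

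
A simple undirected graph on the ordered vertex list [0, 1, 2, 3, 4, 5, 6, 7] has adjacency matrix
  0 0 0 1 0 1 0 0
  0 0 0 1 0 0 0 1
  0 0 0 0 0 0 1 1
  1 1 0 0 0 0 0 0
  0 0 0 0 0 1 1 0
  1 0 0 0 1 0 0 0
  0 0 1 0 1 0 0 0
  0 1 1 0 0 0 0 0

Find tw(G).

2

A width-2 tree decomposition is:
Bags: B1 = {0, 3, 5}  B2 = {1, 3, 5}  B3 = {1, 5, 7}  B4 = {2, 5, 7}  B5 = {2, 5, 6}  B6 = {4, 5, 6}
Tree: B1–B2, B2–B3, B3–B4, B4–B5, B5–B6
Each bag holds 3 vertices, so the decomposition has width 2, which upper-bounds the treewidth. For the lower bound, G contains the cycle 5–0–3–1–7–2–6–4–5, so G is not a forest; only forests have treewidth ≤ 1, hence tw(G) ≥ 2. Combining the bounds, tw(G) = 2.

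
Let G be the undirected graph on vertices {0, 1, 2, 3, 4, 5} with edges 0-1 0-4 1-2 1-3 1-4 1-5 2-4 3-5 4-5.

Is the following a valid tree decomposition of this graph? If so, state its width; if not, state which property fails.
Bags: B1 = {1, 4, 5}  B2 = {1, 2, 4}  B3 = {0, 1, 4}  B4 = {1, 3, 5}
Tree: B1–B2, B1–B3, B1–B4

Yes; width 2.

Vertex coverage: the bags together contain {0, 1, 2, 3, 4, 5}, the full vertex set. Edge coverage: each edge of G has both endpoints in at least one bag. Running intersection: for every vertex, the bags containing it form a connected subtree. All three properties hold, so this is a valid tree decomposition of width max|bag| − 1 = 2, and hence tw(G) ≤ 2.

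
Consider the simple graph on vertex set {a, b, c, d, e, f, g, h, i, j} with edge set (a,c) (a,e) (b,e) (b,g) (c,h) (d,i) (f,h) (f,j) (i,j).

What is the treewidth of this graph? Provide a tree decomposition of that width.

Treewidth 1.
Bags: B1 = {d, i}  B2 = {i, j}  B3 = {f, j}  B4 = {f, h}  B5 = {c, h}  B6 = {a, c}  B7 = {a, e}  B8 = {b, e}  B9 = {b, g}
Tree: B1–B2, B2–B3, B3–B4, B4–B5, B5–B6, B6–B7, B7–B8, B8–B9

Every bag has size at most 2, so the width is 2 − 1 = 1 and tw(G) ≤ 1. Since G has at least one edge (e.g. d–i), it is not an edgeless graph, so tw(G) ≥ 1. The upper and lower bounds meet at 1, so that is the treewidth.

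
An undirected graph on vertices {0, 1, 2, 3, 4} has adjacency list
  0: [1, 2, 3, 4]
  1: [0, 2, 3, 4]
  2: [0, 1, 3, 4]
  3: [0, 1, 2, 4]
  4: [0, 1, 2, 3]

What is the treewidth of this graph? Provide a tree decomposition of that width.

With just one bag of size 5, the width is 5 − 1 = 4, so tw(G) ≤ 4. On the other hand G contains the 5-clique {0, 1, 2, 3, 4}. A clique must lie in a single bag of any decomposition, so no decomposition can have width below 4. Combining the bounds, tw(G) = 4.

Treewidth 4.
One such decomposition:
Bags: B1 = {0, 1, 2, 3, 4}
Tree: (single bag)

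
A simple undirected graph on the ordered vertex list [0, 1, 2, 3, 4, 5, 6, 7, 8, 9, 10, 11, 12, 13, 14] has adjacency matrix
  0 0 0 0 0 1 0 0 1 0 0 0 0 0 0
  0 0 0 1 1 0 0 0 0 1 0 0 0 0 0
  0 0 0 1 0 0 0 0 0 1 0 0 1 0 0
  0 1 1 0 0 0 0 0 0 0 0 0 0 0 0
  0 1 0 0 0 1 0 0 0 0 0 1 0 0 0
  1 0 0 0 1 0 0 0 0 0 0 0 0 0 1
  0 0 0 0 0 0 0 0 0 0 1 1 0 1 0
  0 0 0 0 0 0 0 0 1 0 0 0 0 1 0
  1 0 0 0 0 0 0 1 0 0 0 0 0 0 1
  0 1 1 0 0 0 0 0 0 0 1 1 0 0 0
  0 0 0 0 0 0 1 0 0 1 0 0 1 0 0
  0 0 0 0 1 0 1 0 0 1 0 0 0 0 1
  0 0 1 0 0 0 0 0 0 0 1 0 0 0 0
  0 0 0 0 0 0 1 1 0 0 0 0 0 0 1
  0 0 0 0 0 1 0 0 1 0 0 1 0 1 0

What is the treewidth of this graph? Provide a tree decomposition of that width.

The largest bag has 4 vertices, giving width 3; this decomposition certifies tw(G) ≤ 3. For the lower bound: the 4 vertex sets {0,7,8}, {13}, {14}, {4,5,6,11} are disjoint, each induces a connected subgraph, and every pair is joined by at least one edge of G. Contracting each set to a single vertex therefore yields K_{4} as a minor, and since treewidth is minor-monotone, tw(G) ≥ tw(K_{4}) = 3. The upper and lower bounds meet at 3, so that is the treewidth.

Treewidth 3.
One optimal decomposition is:
Bags: B1 = {0, 7, 8, 13}  B2 = {0, 8, 13, 14}  B3 = {0, 5, 13, 14}  B4 = {5, 6, 13, 14}  B5 = {5, 6, 11, 14}  B6 = {4, 5, 6, 11}  B7 = {4, 6, 10, 11}  B8 = {4, 9, 10, 11}  B9 = {1, 4, 9, 10}  B10 = {1, 9, 10, 12}  B11 = {1, 2, 9, 12}  B12 = {1, 2, 3, 12}
Tree: B1–B2, B2–B3, B3–B4, B4–B5, B5–B6, B6–B7, B7–B8, B8–B9, B9–B10, B10–B11, B11–B12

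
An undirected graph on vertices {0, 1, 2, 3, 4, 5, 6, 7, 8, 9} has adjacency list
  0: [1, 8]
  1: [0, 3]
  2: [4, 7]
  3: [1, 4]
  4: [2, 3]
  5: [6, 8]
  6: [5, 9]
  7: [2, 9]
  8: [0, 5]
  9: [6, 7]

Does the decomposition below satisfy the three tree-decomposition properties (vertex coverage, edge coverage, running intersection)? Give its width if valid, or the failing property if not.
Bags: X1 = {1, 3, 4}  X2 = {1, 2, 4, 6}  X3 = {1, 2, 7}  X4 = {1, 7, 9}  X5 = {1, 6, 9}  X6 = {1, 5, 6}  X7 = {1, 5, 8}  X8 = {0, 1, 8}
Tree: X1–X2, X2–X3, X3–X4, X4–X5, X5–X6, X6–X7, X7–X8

No — bags containing vertex 6 are not connected in the tree.

A tree decomposition must satisfy three properties: every vertex lies in some bag; for every edge, both endpoints lie together in some bag; and for every vertex, the bags containing it form a connected subtree. Here bags containing vertex 6 are not connected in the tree, so the decomposition is invalid.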